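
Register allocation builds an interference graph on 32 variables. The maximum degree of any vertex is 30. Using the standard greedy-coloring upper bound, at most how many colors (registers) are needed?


Greedy coloring never needs more than (max_degree + 1) colors: when coloring a vertex, at most max_degree neighbors are already colored.
Upper bound = 30 + 1 = 31

31


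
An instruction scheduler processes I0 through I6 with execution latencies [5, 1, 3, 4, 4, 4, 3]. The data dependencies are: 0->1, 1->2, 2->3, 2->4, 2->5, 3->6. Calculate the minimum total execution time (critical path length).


Compute longest path through dependency graph: dist(Ik) = max over predecessors of dist + latency(Ik).
dist(I0) = latency 5 = 5
dist(I1) = dist(I0) + 1 = 5 + 1 = 6
dist(I2) = dist(I1) + 3 = 6 + 3 = 9
dist(I3) = dist(I2) + 4 = 9 + 4 = 13
dist(I4) = dist(I2) + 4 = 9 + 4 = 13
dist(I5) = dist(I2) + 4 = 9 + 4 = 13
dist(I6) = dist(I3) + 3 = 13 + 3 = 16
Critical path = max dist = 16

16


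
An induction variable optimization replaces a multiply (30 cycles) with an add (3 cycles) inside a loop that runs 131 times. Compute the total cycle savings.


Per-iteration saving = 30 - 3 = 27
Total saved = 131 * 27 = 3537

3537


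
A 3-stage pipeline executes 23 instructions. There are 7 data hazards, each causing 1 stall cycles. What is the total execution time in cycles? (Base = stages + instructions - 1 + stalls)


Base cycles = 3 + 23 - 1 = 25
Total stalls = 7 * 1 = 7
Total = 25 + 7 = 32

32


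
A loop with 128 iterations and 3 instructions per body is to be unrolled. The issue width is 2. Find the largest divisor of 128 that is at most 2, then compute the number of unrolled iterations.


Largest divisor of 128 <= 2 is 2
New iterations = 128 / 2 = 64

64


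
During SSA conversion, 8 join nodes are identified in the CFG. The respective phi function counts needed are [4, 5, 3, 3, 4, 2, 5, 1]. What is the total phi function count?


Total phi functions = sum of phi functions at each join node
= 4 + 5 + 3 + 3 + 4 + 2 + 5 + 1 = 27

27


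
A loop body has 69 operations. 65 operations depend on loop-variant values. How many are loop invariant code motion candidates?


Invariant candidates = total - loop-dependent
= 69 - 65 = 4

4


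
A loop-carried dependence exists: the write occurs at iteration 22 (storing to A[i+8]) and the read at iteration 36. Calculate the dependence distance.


Distance = read iteration - write iteration
= 36 - 22 = 14

14


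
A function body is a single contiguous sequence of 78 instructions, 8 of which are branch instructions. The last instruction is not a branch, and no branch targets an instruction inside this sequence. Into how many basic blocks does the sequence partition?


With no in-sequence branch targets, the leaders are the first instruction plus the instruction after each branch.
Number of basic blocks = branches + 1
= 8 + 1 = 9

9


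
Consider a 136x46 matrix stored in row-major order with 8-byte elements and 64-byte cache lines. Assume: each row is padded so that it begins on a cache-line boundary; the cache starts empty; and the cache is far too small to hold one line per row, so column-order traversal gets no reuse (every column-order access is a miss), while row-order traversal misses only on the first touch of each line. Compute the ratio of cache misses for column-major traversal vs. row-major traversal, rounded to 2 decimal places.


Each row occupies 46 * 8 = 368 bytes and starts on a line boundary, so it spans ceil(368 / 64) = 6 cache lines.
Row-major traversal misses (one per line touched): 136 * ceil(46 * 8 / 64) = 816
Column-major traversal misses (no reuse, every access misses): 136 * 46 = 6256
Ratio = 6256 / 816 = 7.67

7.67


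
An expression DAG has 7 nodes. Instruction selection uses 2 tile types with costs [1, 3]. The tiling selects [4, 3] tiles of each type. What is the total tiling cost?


Total cost = sum(count_i * cost_i)
= 4*1 + 3*3
= 13

13


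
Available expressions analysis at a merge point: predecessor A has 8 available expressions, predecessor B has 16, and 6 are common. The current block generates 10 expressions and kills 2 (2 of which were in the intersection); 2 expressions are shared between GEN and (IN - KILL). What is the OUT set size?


IN = intersection of predecessors = 6
IN - KILL = 6 - 2 = 4
|OUT| = |GEN| + |IN - KILL| - |GEN ∩ (IN - KILL)| = 10 + 4 - 2 = 12

12


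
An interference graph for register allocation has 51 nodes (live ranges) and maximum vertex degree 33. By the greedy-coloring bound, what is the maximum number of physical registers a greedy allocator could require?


Greedy coloring never needs more than (max_degree + 1) colors: when coloring a vertex, at most max_degree neighbors are already colored.
Upper bound = 33 + 1 = 34

34


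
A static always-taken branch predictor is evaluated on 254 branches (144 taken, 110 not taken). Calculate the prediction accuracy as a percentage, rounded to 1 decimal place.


Predictor: always-taken
Correct predictions = 144
Accuracy = 144 / 254 * 100 = 56.7%

56.7


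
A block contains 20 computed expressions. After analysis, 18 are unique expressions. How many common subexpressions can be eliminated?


CSE count = total expressions - unique expressions
= 20 - 18 = 2

2


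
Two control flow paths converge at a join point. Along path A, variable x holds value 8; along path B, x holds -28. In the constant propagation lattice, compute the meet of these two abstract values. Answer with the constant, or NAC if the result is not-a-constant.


Meet operation: if both paths give the same constant, result is that constant; if they differ, result is NAC (not-a-constant).
Path A: 8, Path B: -28 -> differ
Result: not-a-constant -> NAC

NAC


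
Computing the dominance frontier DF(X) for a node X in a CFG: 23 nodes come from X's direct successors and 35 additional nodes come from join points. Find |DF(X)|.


DF(X) = direct successor contributions + join point contributions
= 23 + 35 = 58

58


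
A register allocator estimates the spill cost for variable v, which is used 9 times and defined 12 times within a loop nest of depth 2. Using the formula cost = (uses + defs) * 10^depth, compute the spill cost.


uses + defs = 9 + 12 = 21
10^2 = 100
Spill cost = 21 * 100 = 2100

2100


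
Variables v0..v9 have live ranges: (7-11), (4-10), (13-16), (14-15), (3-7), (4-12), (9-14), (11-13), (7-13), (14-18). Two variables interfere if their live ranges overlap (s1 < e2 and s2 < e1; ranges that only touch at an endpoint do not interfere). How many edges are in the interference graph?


Check all pairs for overlapping intervals.
Two intervals (s1,e1) and (s2,e2) overlap if s1 < e2 and s2 < e1.
v0 (7-11) vs v1..v9: overlaps v1, v5, v6, v8 -> 4
v1 (4-10) vs v2..v9: overlaps v4, v5, v6, v8 -> 4
v2 (13-16) vs v3..v9: overlaps v3, v6, v9 -> 3
v3 (14-15) vs v4..v9: overlaps v9 -> 1
v4 (3-7) vs v5..v9: overlaps v5 -> 1
v5 (4-12) vs v6..v9: overlaps v6, v7, v8 -> 3
v6 (9-14) vs v7..v9: overlaps v7, v8 -> 2
v7 (11-13) vs v8..v9: overlaps v8 -> 1
v8 (7-13) vs v9: overlaps none -> 0
Total overlapping pairs = 4 + 4 + 3 + 1 + 1 + 3 + 2 + 1 + 0 = 19

19


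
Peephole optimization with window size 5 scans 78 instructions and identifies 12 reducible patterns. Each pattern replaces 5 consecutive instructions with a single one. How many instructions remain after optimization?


Each match removes 4 instructions.
Total removed = 12 * 4 = 48
Remaining = 78 - 48 = 30

30


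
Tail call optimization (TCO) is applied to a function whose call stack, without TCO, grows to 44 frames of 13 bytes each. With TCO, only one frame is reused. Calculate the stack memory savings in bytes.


Without TCO: 44 * 13 = 572 bytes
With TCO: reuse 1 frame = 13 bytes
Savings = 572 - 13 = 559

559


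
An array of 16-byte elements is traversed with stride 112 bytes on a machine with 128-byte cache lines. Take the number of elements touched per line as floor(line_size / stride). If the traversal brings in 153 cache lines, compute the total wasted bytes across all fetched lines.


Elements per line = floor(128 / 112) = 1
Bytes used per line = 1 * 16 = 16
Wasted per line = 128 - 16 = 112
Total wasted = 112 * 153 = 17136

17136


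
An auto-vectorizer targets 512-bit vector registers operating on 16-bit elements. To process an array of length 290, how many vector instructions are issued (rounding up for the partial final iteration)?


Width = 512 / 16 = 32 elements per vector op
Iterations = ceil(290 / 32) = 10

10


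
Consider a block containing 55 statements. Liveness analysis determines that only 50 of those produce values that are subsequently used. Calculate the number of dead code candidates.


Dead code = total statements - live definitions
= 55 - 50 = 5

5


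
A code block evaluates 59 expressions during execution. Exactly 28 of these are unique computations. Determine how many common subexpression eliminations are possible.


CSE count = total expressions - unique expressions
= 59 - 28 = 31

31


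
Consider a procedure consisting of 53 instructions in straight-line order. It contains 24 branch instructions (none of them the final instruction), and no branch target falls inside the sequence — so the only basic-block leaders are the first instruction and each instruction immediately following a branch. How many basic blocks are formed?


With no in-sequence branch targets, the leaders are the first instruction plus the instruction after each branch.
Number of basic blocks = branches + 1
= 24 + 1 = 25

25


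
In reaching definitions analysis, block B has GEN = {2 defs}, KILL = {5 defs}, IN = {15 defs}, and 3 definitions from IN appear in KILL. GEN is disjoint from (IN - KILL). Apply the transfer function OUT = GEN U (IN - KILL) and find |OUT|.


IN - KILL: 15 - 3 = 12 surviving definitions
OUT = GEN + surviving = 2 + 12 = 14

14


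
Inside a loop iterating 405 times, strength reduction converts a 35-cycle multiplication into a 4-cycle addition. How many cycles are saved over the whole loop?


Per-iteration saving = 35 - 4 = 31
Total saved = 405 * 31 = 12555

12555


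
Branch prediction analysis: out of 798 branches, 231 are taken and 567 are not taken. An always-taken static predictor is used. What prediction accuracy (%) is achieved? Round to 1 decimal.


Predictor: always-taken
Correct predictions = 231
Accuracy = 231 / 798 * 100 = 28.9%

28.9


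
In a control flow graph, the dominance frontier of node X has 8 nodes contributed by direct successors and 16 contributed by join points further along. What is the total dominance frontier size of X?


DF(X) = direct successor contributions + join point contributions
= 8 + 16 = 24

24


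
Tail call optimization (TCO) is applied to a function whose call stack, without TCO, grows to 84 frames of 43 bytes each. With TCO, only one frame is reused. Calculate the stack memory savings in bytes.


Without TCO: 84 * 43 = 3612 bytes
With TCO: reuse 1 frame = 43 bytes
Savings = 3612 - 43 = 3569

3569


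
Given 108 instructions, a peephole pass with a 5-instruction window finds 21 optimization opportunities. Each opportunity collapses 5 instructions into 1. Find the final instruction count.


Each match removes 4 instructions.
Total removed = 21 * 4 = 84
Remaining = 108 - 84 = 24

24


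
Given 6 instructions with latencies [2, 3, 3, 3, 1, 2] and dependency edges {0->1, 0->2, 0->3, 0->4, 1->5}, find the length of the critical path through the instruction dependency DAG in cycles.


Compute longest path through dependency graph: dist(Ik) = max over predecessors of dist + latency(Ik).
dist(I0) = latency 2 = 2
dist(I1) = dist(I0) + 3 = 2 + 3 = 5
dist(I2) = dist(I0) + 3 = 2 + 3 = 5
dist(I3) = dist(I0) + 3 = 2 + 3 = 5
dist(I4) = dist(I0) + 1 = 2 + 1 = 3
dist(I5) = dist(I1) + 2 = 5 + 2 = 7
Critical path = max dist = 7

7


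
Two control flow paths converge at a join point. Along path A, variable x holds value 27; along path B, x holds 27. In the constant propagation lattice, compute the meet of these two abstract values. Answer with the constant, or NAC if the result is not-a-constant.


Meet operation: if both paths give the same constant, result is that constant; if they differ, result is NAC (not-a-constant).
Path A: 27, Path B: 27 -> equal
Result: constant -> 27

27


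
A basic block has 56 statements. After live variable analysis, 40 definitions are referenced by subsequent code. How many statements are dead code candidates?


Dead code = total statements - live definitions
= 56 - 40 = 16

16


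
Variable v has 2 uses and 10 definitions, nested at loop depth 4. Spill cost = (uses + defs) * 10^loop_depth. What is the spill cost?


uses + defs = 2 + 10 = 12
10^4 = 10000
Spill cost = 12 * 10000 = 120000

120000


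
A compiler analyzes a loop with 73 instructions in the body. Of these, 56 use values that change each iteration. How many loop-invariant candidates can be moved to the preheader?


Invariant candidates = total - loop-dependent
= 73 - 56 = 17

17


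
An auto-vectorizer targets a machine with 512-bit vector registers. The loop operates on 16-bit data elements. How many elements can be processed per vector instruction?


Width = SIMD bits / data type bits
= 512 / 16 = 32

32


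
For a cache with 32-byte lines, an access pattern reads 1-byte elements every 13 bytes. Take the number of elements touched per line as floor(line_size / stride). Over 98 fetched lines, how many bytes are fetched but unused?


Elements per line = floor(32 / 13) = 2
Bytes used per line = 2 * 1 = 2
Wasted per line = 32 - 2 = 30
Total wasted = 30 * 98 = 2940

2940


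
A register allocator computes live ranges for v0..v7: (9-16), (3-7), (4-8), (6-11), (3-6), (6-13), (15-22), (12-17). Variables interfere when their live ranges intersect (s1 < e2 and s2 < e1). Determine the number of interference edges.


Check all pairs for overlapping intervals.
Two intervals (s1,e1) and (s2,e2) overlap if s1 < e2 and s2 < e1.
v0 (9-16) vs v1..v7: overlaps v3, v5, v6, v7 -> 4
v1 (3-7) vs v2..v7: overlaps v2, v3, v4, v5 -> 4
v2 (4-8) vs v3..v7: overlaps v3, v4, v5 -> 3
v3 (6-11) vs v4..v7: overlaps v5 -> 1
v4 (3-6) vs v5..v7: overlaps none -> 0
v5 (6-13) vs v6..v7: overlaps v7 -> 1
v6 (15-22) vs v7: overlaps v7 -> 1
Total overlapping pairs = 4 + 4 + 3 + 1 + 0 + 1 + 1 = 14

14


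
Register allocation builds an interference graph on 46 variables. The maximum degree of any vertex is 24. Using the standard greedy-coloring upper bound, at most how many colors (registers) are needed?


Greedy coloring never needs more than (max_degree + 1) colors: when coloring a vertex, at most max_degree neighbors are already colored.
Upper bound = 24 + 1 = 25

25


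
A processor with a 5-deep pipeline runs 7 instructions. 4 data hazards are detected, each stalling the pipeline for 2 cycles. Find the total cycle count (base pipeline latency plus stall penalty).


Base cycles = 5 + 7 - 1 = 11
Total stalls = 4 * 2 = 8
Total = 11 + 8 = 19

19


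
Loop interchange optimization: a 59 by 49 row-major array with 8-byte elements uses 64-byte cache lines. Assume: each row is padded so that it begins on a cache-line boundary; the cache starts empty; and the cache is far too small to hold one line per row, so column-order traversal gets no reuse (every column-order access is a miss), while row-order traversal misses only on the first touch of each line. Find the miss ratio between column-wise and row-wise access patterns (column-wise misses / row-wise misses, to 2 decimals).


Each row occupies 49 * 8 = 392 bytes and starts on a line boundary, so it spans ceil(392 / 64) = 7 cache lines.
Row-major traversal misses (one per line touched): 59 * ceil(49 * 8 / 64) = 413
Column-major traversal misses (no reuse, every access misses): 59 * 49 = 2891
Ratio = 2891 / 413 = 7.0

7.0


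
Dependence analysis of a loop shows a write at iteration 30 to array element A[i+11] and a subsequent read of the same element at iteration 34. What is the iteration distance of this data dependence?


Distance = read iteration - write iteration
= 34 - 30 = 4

4


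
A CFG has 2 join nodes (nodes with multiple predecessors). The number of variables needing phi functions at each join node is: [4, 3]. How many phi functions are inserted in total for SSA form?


Total phi functions = sum of phi functions at each join node
= 4 + 3 = 7

7


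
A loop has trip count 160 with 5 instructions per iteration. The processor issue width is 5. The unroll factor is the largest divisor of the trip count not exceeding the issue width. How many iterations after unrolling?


Largest divisor of 160 <= 5 is 5
New iterations = 160 / 5 = 32

32


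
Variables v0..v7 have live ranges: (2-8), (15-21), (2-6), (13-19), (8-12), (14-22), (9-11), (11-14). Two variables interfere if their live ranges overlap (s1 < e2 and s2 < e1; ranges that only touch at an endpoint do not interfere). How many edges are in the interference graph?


Check all pairs for overlapping intervals.
Two intervals (s1,e1) and (s2,e2) overlap if s1 < e2 and s2 < e1.
v0 (2-8) vs v1..v7: overlaps v2 -> 1
v1 (15-21) vs v2..v7: overlaps v3, v5 -> 2
v2 (2-6) vs v3..v7: overlaps none -> 0
v3 (13-19) vs v4..v7: overlaps v5, v7 -> 2
v4 (8-12) vs v5..v7: overlaps v6, v7 -> 2
v5 (14-22) vs v6..v7: overlaps none -> 0
v6 (9-11) vs v7: overlaps none -> 0
Total overlapping pairs = 1 + 2 + 0 + 2 + 2 + 0 + 0 = 7

7


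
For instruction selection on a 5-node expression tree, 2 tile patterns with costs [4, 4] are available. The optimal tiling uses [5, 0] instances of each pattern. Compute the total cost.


Total cost = sum(count_i * cost_i)
= 5*4 + 0*4
= 20

20


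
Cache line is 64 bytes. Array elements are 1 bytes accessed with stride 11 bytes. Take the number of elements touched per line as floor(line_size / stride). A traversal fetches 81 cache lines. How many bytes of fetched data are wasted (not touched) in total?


Elements per line = floor(64 / 11) = 5
Bytes used per line = 5 * 1 = 5
Wasted per line = 64 - 5 = 59
Total wasted = 59 * 81 = 4779

4779


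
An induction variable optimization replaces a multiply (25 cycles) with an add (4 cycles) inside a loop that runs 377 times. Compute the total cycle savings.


Per-iteration saving = 25 - 4 = 21
Total saved = 377 * 21 = 7917

7917


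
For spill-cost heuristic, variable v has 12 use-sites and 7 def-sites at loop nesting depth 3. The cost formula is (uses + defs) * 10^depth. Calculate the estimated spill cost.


uses + defs = 12 + 7 = 19
10^3 = 1000
Spill cost = 19 * 1000 = 19000

19000


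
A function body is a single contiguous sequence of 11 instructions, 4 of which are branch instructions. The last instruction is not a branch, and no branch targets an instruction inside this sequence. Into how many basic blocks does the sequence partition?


With no in-sequence branch targets, the leaders are the first instruction plus the instruction after each branch.
Number of basic blocks = branches + 1
= 4 + 1 = 5

5


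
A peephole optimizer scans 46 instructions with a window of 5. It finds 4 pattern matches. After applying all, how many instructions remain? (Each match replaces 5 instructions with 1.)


Each match removes 4 instructions.
Total removed = 4 * 4 = 16
Remaining = 46 - 16 = 30

30


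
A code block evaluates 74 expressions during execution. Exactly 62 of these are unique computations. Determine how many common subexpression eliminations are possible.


CSE count = total expressions - unique expressions
= 74 - 62 = 12

12


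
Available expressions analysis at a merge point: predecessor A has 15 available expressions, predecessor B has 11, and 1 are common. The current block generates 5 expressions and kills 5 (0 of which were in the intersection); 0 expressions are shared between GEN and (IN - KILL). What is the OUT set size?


IN = intersection of predecessors = 1
IN - KILL = 1 - 0 = 1
|OUT| = |GEN| + |IN - KILL| - |GEN ∩ (IN - KILL)| = 5 + 1 - 0 = 6

6


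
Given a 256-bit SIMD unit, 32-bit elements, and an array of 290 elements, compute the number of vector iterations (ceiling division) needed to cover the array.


Width = 256 / 32 = 8 elements per vector op
Iterations = ceil(290 / 8) = 37

37


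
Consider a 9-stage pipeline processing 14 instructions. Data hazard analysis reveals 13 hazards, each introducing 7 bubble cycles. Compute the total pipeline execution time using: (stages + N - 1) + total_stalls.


Base cycles = 9 + 14 - 1 = 22
Total stalls = 13 * 7 = 91
Total = 22 + 91 = 113

113


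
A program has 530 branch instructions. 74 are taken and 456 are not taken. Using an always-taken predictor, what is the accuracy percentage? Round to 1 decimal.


Predictor: always-taken
Correct predictions = 74
Accuracy = 74 / 530 * 100 = 14.0%

14.0


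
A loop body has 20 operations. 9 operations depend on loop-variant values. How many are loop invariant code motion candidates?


Invariant candidates = total - loop-dependent
= 20 - 9 = 11

11


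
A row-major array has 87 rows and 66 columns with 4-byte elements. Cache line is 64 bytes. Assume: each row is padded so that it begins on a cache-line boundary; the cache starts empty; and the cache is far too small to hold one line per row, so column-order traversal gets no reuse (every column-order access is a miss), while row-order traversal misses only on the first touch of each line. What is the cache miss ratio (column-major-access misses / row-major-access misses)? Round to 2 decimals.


Each row occupies 66 * 4 = 264 bytes and starts on a line boundary, so it spans ceil(264 / 64) = 5 cache lines.
Row-major traversal misses (one per line touched): 87 * ceil(66 * 4 / 64) = 435
Column-major traversal misses (no reuse, every access misses): 87 * 66 = 5742
Ratio = 5742 / 435 = 13.2

13.2


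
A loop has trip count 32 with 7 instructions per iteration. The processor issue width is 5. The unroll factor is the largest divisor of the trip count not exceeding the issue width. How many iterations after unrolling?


Largest divisor of 32 <= 5 is 4
New iterations = 32 / 4 = 8

8


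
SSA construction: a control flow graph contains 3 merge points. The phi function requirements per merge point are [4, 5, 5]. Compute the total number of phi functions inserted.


Total phi functions = sum of phi functions at each join node
= 4 + 5 + 5 = 14

14


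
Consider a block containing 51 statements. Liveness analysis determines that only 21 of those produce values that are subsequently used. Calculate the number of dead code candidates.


Dead code = total statements - live definitions
= 51 - 21 = 30

30


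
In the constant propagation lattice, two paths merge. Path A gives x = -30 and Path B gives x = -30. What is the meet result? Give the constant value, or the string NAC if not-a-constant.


Meet operation: if both paths give the same constant, result is that constant; if they differ, result is NAC (not-a-constant).
Path A: -30, Path B: -30 -> equal
Result: constant -> -30

-30


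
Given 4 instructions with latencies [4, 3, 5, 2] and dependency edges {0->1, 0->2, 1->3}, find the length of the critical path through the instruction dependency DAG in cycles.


Compute longest path through dependency graph: dist(Ik) = max over predecessors of dist + latency(Ik).
dist(I0) = latency 4 = 4
dist(I1) = dist(I0) + 3 = 4 + 3 = 7
dist(I2) = dist(I0) + 5 = 4 + 5 = 9
dist(I3) = dist(I1) + 2 = 7 + 2 = 9
Critical path = max dist = 9

9


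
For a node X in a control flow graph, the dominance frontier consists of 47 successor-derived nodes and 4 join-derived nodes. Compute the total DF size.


DF(X) = direct successor contributions + join point contributions
= 47 + 4 = 51

51


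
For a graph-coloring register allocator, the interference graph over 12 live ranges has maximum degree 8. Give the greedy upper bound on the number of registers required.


Greedy coloring never needs more than (max_degree + 1) colors: when coloring a vertex, at most max_degree neighbors are already colored.
Upper bound = 8 + 1 = 9

9


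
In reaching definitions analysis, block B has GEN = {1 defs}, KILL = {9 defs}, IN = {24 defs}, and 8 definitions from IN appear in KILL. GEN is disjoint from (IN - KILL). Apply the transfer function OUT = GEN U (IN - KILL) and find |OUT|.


IN - KILL: 24 - 8 = 16 surviving definitions
OUT = GEN + surviving = 1 + 16 = 17

17


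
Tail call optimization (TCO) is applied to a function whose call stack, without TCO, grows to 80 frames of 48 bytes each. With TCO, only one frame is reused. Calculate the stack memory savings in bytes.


Without TCO: 80 * 48 = 3840 bytes
With TCO: reuse 1 frame = 48 bytes
Savings = 3840 - 48 = 3792

3792


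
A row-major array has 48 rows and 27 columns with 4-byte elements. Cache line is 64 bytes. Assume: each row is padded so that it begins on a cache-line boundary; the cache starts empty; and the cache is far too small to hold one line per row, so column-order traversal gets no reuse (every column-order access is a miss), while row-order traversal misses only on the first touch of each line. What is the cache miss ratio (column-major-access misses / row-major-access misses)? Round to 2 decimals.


Each row occupies 27 * 4 = 108 bytes and starts on a line boundary, so it spans ceil(108 / 64) = 2 cache lines.
Row-major traversal misses (one per line touched): 48 * ceil(27 * 4 / 64) = 96
Column-major traversal misses (no reuse, every access misses): 48 * 27 = 1296
Ratio = 1296 / 96 = 13.5

13.5


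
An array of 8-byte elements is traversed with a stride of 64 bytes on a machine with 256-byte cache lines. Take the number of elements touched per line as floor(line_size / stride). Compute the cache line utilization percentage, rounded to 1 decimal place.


Elements per cache line = floor(256 / 64) = 4
Bytes used = 4 * 8 = 32
Utilization = 32 / 256 * 100 = 12.5%

12.5


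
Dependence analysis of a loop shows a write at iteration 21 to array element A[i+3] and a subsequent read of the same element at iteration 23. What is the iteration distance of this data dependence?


Distance = read iteration - write iteration
= 23 - 21 = 2

2


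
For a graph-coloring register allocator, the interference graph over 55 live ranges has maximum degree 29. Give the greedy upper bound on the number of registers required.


Greedy coloring never needs more than (max_degree + 1) colors: when coloring a vertex, at most max_degree neighbors are already colored.
Upper bound = 29 + 1 = 30

30


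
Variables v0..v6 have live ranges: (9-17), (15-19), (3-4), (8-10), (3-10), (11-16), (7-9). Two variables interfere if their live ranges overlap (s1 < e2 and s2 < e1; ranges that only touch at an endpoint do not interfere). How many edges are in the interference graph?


Check all pairs for overlapping intervals.
Two intervals (s1,e1) and (s2,e2) overlap if s1 < e2 and s2 < e1.
v0 (9-17) vs v1..v6: overlaps v1, v3, v4, v5 -> 4
v1 (15-19) vs v2..v6: overlaps v5 -> 1
v2 (3-4) vs v3..v6: overlaps v4 -> 1
v3 (8-10) vs v4..v6: overlaps v4, v6 -> 2
v4 (3-10) vs v5..v6: overlaps v6 -> 1
v5 (11-16) vs v6: overlaps none -> 0
Total overlapping pairs = 4 + 1 + 1 + 2 + 1 + 0 = 9

9


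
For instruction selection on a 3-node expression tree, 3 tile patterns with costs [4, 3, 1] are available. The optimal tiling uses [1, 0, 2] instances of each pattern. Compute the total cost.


Total cost = sum(count_i * cost_i)
= 1*4 + 0*3 + 2*1
= 6

6


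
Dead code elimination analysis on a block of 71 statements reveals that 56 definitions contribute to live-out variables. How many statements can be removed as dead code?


Dead code = total statements - live definitions
= 71 - 56 = 15

15


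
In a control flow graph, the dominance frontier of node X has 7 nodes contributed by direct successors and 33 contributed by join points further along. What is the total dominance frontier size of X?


DF(X) = direct successor contributions + join point contributions
= 7 + 33 = 40

40


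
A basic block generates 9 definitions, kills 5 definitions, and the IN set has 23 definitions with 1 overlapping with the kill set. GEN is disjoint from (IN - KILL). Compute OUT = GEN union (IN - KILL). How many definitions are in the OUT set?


IN - KILL: 23 - 1 = 22 surviving definitions
OUT = GEN + surviving = 9 + 22 = 31

31


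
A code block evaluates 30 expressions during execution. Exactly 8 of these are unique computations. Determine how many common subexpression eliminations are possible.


CSE count = total expressions - unique expressions
= 30 - 8 = 22

22


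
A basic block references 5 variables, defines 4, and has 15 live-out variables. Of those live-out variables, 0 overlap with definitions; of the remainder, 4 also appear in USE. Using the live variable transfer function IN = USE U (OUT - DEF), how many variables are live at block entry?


OUT - DEF: 15 - 0 = 15
|IN| = |USE| + |OUT - DEF| - |USE ∩ (OUT - DEF)| = 5 + 15 - 4 = 16

16


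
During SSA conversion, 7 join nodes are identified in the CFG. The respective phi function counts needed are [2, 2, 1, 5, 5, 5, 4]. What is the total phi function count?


Total phi functions = sum of phi functions at each join node
= 2 + 2 + 1 + 5 + 5 + 5 + 4 = 24

24


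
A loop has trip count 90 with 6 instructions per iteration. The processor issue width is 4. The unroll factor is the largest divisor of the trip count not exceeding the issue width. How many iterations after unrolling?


Largest divisor of 90 <= 4 is 3
New iterations = 90 / 3 = 30

30


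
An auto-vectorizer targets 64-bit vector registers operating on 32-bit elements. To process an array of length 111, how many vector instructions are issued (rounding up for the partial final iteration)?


Width = 64 / 32 = 2 elements per vector op
Iterations = ceil(111 / 2) = 56

56


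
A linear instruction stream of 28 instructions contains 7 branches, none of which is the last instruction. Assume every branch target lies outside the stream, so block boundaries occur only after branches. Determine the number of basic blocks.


With no in-sequence branch targets, the leaders are the first instruction plus the instruction after each branch.
Number of basic blocks = branches + 1
= 7 + 1 = 8

8


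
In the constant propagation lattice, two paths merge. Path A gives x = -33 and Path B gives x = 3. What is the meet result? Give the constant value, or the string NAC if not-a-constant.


Meet operation: if both paths give the same constant, result is that constant; if they differ, result is NAC (not-a-constant).
Path A: -33, Path B: 3 -> differ
Result: not-a-constant -> NAC

NAC


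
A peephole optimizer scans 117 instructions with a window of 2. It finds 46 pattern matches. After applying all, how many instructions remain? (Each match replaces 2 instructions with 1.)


Each match removes 1 instructions.
Total removed = 46 * 1 = 46
Remaining = 117 - 46 = 71

71


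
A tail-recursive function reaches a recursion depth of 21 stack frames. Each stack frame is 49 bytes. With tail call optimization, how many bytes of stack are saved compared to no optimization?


Without TCO: 21 * 49 = 1029 bytes
With TCO: reuse 1 frame = 49 bytes
Savings = 1029 - 49 = 980

980


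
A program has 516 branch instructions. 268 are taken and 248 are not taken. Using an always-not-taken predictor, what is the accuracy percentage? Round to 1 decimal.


Predictor: always-not-taken
Correct predictions = 248
Accuracy = 248 / 516 * 100 = 48.1%

48.1


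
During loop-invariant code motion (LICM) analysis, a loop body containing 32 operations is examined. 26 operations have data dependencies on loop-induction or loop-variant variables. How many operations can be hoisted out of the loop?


Invariant candidates = total - loop-dependent
= 32 - 26 = 6

6


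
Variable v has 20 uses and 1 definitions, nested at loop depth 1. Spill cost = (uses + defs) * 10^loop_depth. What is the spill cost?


uses + defs = 20 + 1 = 21
10^1 = 10
Spill cost = 21 * 10 = 210

210


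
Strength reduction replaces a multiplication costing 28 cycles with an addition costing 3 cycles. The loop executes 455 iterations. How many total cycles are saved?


Per-iteration saving = 28 - 3 = 25
Total saved = 455 * 25 = 11375

11375


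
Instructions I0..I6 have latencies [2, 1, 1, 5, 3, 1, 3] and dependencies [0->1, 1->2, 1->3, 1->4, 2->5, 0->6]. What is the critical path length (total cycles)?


Compute longest path through dependency graph: dist(Ik) = max over predecessors of dist + latency(Ik).
dist(I0) = latency 2 = 2
dist(I1) = dist(I0) + 1 = 2 + 1 = 3
dist(I2) = dist(I1) + 1 = 3 + 1 = 4
dist(I3) = dist(I1) + 5 = 3 + 5 = 8
dist(I4) = dist(I1) + 3 = 3 + 3 = 6
dist(I5) = dist(I2) + 1 = 4 + 1 = 5
dist(I6) = dist(I0) + 3 = 2 + 3 = 5
Critical path = max dist = 8

8


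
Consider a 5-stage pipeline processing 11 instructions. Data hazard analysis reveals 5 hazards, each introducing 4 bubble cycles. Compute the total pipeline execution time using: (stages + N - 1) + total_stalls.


Base cycles = 5 + 11 - 1 = 15
Total stalls = 5 * 4 = 20
Total = 15 + 20 = 35

35


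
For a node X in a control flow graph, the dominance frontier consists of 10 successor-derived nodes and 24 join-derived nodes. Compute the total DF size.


DF(X) = direct successor contributions + join point contributions
= 10 + 24 = 34

34


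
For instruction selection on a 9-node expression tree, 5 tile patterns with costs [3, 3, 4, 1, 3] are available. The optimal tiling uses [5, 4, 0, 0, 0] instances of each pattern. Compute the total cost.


Total cost = sum(count_i * cost_i)
= 5*3 + 4*3 + 0*4 + 0*1 + 0*3
= 27

27


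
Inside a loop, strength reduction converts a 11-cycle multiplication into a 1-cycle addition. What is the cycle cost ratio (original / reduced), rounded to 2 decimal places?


Ratio = mult_cost / add_cost = 11 / 1 = 11.0

11.0


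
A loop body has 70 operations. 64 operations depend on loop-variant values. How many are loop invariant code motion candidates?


Invariant candidates = total - loop-dependent
= 70 - 64 = 6

6


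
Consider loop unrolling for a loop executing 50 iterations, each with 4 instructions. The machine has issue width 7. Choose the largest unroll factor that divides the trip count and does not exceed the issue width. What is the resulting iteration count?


Largest divisor of 50 <= 7 is 5
New iterations = 50 / 5 = 10

10


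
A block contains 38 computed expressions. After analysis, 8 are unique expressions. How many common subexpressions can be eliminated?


CSE count = total expressions - unique expressions
= 38 - 8 = 30

30


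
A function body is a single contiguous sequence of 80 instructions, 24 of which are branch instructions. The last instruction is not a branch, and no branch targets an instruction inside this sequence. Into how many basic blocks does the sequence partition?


With no in-sequence branch targets, the leaders are the first instruction plus the instruction after each branch.
Number of basic blocks = branches + 1
= 24 + 1 = 25

25


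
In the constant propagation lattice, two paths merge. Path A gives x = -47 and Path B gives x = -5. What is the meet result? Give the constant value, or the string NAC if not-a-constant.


Meet operation: if both paths give the same constant, result is that constant; if they differ, result is NAC (not-a-constant).
Path A: -47, Path B: -5 -> differ
Result: not-a-constant -> NAC

NAC


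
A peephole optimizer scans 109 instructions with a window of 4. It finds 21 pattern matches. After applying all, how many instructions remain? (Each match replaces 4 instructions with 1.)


Each match removes 3 instructions.
Total removed = 21 * 3 = 63
Remaining = 109 - 63 = 46

46


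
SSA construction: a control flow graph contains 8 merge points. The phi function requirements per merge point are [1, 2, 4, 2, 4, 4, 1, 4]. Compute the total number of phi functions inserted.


Total phi functions = sum of phi functions at each join node
= 1 + 2 + 4 + 2 + 4 + 4 + 1 + 4 = 22

22


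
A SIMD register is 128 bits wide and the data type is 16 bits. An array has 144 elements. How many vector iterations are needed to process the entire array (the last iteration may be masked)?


Width = 128 / 16 = 8 elements per vector op
Iterations = ceil(144 / 8) = 18

18


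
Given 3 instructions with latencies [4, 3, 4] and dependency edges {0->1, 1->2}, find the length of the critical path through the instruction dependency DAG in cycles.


Compute longest path through dependency graph: dist(Ik) = max over predecessors of dist + latency(Ik).
dist(I0) = latency 4 = 4
dist(I1) = dist(I0) + 3 = 4 + 3 = 7
dist(I2) = dist(I1) + 4 = 7 + 4 = 11
Critical path = max dist = 11

11


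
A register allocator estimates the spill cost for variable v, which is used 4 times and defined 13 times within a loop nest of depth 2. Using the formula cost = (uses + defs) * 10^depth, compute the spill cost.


uses + defs = 4 + 13 = 17
10^2 = 100
Spill cost = 17 * 100 = 1700

1700


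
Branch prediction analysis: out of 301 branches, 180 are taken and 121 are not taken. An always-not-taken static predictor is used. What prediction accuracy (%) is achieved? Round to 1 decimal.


Predictor: always-not-taken
Correct predictions = 121
Accuracy = 121 / 301 * 100 = 40.2%

40.2


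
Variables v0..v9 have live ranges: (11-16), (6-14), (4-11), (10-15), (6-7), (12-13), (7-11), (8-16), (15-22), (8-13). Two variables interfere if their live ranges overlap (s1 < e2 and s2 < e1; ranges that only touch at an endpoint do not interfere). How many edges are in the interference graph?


Check all pairs for overlapping intervals.
Two intervals (s1,e1) and (s2,e2) overlap if s1 < e2 and s2 < e1.
v0 (11-16) vs v1..v9: overlaps v1, v3, v5, v7, v8, v9 -> 6
v1 (6-14) vs v2..v9: overlaps v2, v3, v4, v5, v6, v7, v9 -> 7
v2 (4-11) vs v3..v9: overlaps v3, v4, v6, v7, v9 -> 5
v3 (10-15) vs v4..v9: overlaps v5, v6, v7, v9 -> 4
v4 (6-7) vs v5..v9: overlaps none -> 0
v5 (12-13) vs v6..v9: overlaps v7, v9 -> 2
v6 (7-11) vs v7..v9: overlaps v7, v9 -> 2
v7 (8-16) vs v8..v9: overlaps v8, v9 -> 2
v8 (15-22) vs v9: overlaps none -> 0
Total overlapping pairs = 6 + 7 + 5 + 4 + 0 + 2 + 2 + 2 + 0 = 28

28


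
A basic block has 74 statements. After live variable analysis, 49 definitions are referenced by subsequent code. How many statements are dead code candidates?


Dead code = total statements - live definitions
= 74 - 49 = 25

25


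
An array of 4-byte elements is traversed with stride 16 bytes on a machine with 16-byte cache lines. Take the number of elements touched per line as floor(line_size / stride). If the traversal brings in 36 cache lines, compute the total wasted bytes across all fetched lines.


Elements per line = floor(16 / 16) = 1
Bytes used per line = 1 * 4 = 4
Wasted per line = 16 - 4 = 12
Total wasted = 12 * 36 = 432

432


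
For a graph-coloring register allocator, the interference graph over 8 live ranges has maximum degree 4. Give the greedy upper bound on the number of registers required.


Greedy coloring never needs more than (max_degree + 1) colors: when coloring a vertex, at most max_degree neighbors are already colored.
Upper bound = 4 + 1 = 5

5


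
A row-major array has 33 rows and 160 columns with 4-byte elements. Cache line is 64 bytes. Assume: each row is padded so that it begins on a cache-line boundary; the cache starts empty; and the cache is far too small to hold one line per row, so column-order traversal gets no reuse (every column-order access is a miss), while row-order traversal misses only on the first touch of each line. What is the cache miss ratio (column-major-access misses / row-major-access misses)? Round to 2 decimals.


Each row occupies 160 * 4 = 640 bytes and starts on a line boundary, so it spans ceil(640 / 64) = 10 cache lines.
Row-major traversal misses (one per line touched): 33 * ceil(160 * 4 / 64) = 330
Column-major traversal misses (no reuse, every access misses): 33 * 160 = 5280
Ratio = 5280 / 330 = 16.0

16.0
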